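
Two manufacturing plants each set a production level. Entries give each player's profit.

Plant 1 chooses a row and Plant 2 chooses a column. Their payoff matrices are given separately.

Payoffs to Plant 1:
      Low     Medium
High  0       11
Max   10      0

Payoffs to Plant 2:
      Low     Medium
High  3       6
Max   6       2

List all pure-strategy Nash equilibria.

For each strategy profile, look for a profitable unilateral deviation.
(High, Low): Plant 1 can switch to Max (0 → 10). Not NE.
(High, Medium): Plant 1 gets 11, best alternative 0; Plant 2 gets 6, best alternative 3. No profitable deviation — NE.
(Max, Low): Plant 1 gets 10, best alternative 0; Plant 2 gets 6, best alternative 2. No profitable deviation — NE.
(Max, Medium): Plant 1 can switch to High (0 → 11). Not NE.

(High, Medium) and (Max, Low)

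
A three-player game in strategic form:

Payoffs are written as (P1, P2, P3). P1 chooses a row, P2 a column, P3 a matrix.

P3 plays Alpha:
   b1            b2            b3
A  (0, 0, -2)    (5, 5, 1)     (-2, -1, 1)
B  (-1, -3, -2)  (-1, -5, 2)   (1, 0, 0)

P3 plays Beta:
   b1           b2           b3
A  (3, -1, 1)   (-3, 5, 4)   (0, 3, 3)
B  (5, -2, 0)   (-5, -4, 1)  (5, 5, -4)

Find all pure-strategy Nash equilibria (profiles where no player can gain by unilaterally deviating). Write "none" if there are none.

(A, b2, Beta), (B, b3, Alpha)

Check each profile: it is a Nash equilibrium iff no player can strictly gain by switching unilaterally.
(A, b1, Alpha): P2 can switch to b2 (0 → 5). Not NE.
(A, b1, Beta): P1 can switch to B (3 → 5). Not NE.
(A, b2, Alpha): P3 can switch to Beta (1 → 4). Not NE.
(A, b2, Beta): P1 gets -3, best alternative -5; P2 gets 5, best alternative 3; P3 gets 4, best alternative 1. No profitable deviation — NE.
(A, b3, Alpha): P1 can switch to B (-2 → 1). Not NE.
(A, b3, Beta): P1 can switch to B (0 → 5). Not NE.
(B, b1, Alpha): P1 can switch to A (-1 → 0). Not NE.
(B, b3, Alpha): P1 gets 1, best alternative -2; P2 gets 0, best alternative -3; P3 gets 0, best alternative -4. No profitable deviation — NE.
(The remaining 4 profiles each have a profitable deviation by the same check.)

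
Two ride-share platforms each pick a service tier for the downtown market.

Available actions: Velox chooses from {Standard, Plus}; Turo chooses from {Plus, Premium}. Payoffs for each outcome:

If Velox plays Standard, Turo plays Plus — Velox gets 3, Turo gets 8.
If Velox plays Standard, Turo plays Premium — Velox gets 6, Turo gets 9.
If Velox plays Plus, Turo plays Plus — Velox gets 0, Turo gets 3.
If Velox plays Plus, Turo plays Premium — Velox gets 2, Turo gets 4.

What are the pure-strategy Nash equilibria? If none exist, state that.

Velox against Plus: payoffs 3, 0 → best response Standard.
Velox against Premium: payoffs 6, 2 → best response Standard.
Turo against Standard: payoffs 8, 9 → best response Premium.
Turo against Plus: payoffs 3, 4 → best response Premium.
Mutual best responses: (Standard, Premium).

(Standard, Premium)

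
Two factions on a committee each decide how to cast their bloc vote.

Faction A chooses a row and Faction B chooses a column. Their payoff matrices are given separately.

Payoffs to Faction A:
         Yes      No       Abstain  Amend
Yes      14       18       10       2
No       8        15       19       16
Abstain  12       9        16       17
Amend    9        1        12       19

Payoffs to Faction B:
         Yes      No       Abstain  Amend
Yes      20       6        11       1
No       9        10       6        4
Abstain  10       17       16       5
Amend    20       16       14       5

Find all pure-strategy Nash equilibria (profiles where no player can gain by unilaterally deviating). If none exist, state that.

(Yes, Yes): Faction A gets 14, best alternative 12; Faction B gets 20, best alternative 11. No profitable deviation — NE.
(Yes, No): Faction B can switch to Yes (6 → 20). Not NE.
(Yes, Abstain): Faction A can switch to No (10 → 19). Not NE.
(Yes, Amend): Faction A can switch to No (2 → 16). Not NE.
(No, Yes): Faction A can switch to Yes (8 → 14). Not NE.
(No, No): Faction A can switch to Yes (15 → 18). Not NE.
(No, Abstain): Faction B can switch to Yes (6 → 9). Not NE.
(No, Amend): Faction A can switch to Abstain (16 → 17). Not NE.
(Abstain, Yes): Faction A can switch to Yes (12 → 14). Not NE.
(Abstain, No): Faction A can switch to Yes (9 → 18). Not NE.
(Abstain, Abstain): Faction A can switch to No (16 → 19). Not NE.
(Abstain, Amend): Faction A can switch to Amend (17 → 19). Not NE.
(Amend, Yes): Faction A can switch to Yes (9 → 14). Not NE.
(The remaining 3 profiles each have a profitable deviation by the same check.)

The unique pure-strategy Nash equilibrium is (Yes, Yes).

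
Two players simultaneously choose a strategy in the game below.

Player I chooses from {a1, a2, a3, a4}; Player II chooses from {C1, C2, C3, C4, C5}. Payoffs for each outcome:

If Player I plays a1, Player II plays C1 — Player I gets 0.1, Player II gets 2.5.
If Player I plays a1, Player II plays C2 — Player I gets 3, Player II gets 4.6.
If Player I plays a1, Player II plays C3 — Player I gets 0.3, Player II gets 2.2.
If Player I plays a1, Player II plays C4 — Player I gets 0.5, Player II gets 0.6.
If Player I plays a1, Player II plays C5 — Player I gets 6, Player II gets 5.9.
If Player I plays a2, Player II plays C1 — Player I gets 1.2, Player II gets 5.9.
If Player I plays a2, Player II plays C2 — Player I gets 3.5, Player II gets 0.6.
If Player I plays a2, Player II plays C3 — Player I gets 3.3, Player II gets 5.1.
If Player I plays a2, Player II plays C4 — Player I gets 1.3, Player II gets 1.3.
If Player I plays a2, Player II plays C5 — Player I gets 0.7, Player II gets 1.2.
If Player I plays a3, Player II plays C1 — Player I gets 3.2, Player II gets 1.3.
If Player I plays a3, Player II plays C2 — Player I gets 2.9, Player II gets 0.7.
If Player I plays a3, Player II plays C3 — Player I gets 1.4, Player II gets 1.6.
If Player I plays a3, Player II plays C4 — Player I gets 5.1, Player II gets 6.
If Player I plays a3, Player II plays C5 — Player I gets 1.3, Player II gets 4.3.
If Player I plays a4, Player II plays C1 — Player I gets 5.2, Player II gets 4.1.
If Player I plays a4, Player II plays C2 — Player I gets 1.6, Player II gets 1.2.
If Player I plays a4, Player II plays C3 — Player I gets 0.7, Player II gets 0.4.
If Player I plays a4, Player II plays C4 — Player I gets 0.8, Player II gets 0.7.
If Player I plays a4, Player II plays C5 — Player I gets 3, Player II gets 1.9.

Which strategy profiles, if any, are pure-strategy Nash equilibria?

Pure-strategy Nash equilibria: (a1, C5) and (a3, C4) and (a4, C1)

Player I against C1: payoffs 0.1, 1.2, 3.2, 5.2 → best response a4.
Player I against C2: payoffs 3, 3.5, 2.9, 1.6 → best response a2.
Player I against C3: payoffs 0.3, 3.3, 1.4, 0.7 → best response a2.
Player I against C4: payoffs 0.5, 1.3, 5.1, 0.8 → best response a3.
Player I against C5: payoffs 6, 0.7, 1.3, 3 → best response a1.
Player II against a1: payoffs 2.5, 4.6, 2.2, 0.6, 5.9 → best response C5.
Player II against a2: payoffs 5.9, 0.6, 5.1, 1.3, 1.2 → best response C1.
Player II against a3: payoffs 1.3, 0.7, 1.6, 6, 4.3 → best response C4.
Player II against a4: payoffs 4.1, 1.2, 0.4, 0.7, 1.9 → best response C1.
Mutual best responses: (a1, C5); (a3, C4); (a4, C1).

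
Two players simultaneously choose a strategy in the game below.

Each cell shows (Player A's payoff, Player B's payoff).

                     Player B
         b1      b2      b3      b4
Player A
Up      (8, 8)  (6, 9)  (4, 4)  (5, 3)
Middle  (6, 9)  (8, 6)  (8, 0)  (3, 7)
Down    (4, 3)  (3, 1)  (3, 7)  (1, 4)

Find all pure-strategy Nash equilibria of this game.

For each strategy profile, look for a profitable unilateral deviation.
(Up, b1): Player B can switch to b2 (8 → 9). Not NE.
(Up, b2): Player A can switch to Middle (6 → 8). Not NE.
(Up, b3): Player A can switch to Middle (4 → 8). Not NE.
(Up, b4): Player B can switch to b1 (3 → 8). Not NE.
(Middle, b1): Player A can switch to Up (6 → 8). Not NE.
(Middle, b2): Player B can switch to b1 (6 → 9). Not NE.
(The remaining 6 profiles each have a profitable deviation by the same check.)

none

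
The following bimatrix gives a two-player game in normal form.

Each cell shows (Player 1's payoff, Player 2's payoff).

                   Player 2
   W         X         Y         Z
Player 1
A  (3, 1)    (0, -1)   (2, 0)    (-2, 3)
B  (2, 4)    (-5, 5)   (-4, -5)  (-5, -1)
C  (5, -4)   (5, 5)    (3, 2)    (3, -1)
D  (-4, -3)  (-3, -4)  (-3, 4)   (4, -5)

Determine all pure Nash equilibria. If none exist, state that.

Player 1 against W: payoffs 3, 2, 5, -4 → best response C.
Player 1 against X: payoffs 0, -5, 5, -3 → best response C.
Player 1 against Y: payoffs 2, -4, 3, -3 → best response C.
Player 1 against Z: payoffs -2, -5, 3, 4 → best response D.
Player 2 against A: payoffs 1, -1, 0, 3 → best response Z.
Player 2 against B: payoffs 4, 5, -5, -1 → best response X.
Player 2 against C: payoffs -4, 5, 2, -1 → best response X.
Player 2 against D: payoffs -3, -4, 4, -5 → best response Y.
Mutual best responses: (C, X).

(C, X)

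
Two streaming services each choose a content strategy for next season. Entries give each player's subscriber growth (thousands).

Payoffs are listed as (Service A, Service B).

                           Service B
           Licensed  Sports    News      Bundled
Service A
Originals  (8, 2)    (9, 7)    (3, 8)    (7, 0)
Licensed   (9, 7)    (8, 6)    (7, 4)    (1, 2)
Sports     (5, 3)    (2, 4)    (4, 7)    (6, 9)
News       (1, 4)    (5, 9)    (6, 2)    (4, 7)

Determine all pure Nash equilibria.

Service A against Licensed: payoffs 8, 9, 5, 1 → best response Licensed.
Service A against Sports: payoffs 9, 8, 2, 5 → best response Originals.
Service A against News: payoffs 3, 7, 4, 6 → best response Licensed.
Service A against Bundled: payoffs 7, 1, 6, 4 → best response Originals.
Service B against Originals: payoffs 2, 7, 8, 0 → best response News.
Service B against Licensed: payoffs 7, 6, 4, 2 → best response Licensed.
Service B against Sports: payoffs 3, 4, 7, 9 → best response Bundled.
Service B against News: payoffs 4, 9, 2, 7 → best response Sports.
Mutual best responses: (Licensed, Licensed).

The unique pure-strategy Nash equilibrium is (Licensed, Licensed).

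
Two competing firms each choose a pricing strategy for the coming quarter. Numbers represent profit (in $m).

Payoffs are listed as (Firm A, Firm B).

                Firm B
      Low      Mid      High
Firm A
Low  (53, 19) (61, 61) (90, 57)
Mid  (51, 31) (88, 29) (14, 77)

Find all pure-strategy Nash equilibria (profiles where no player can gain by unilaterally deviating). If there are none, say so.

Firm A against Low: payoffs 53, 51 → best response Low.
Firm A against Mid: payoffs 61, 88 → best response Mid.
Firm A against High: payoffs 90, 14 → best response Low.
Firm B against Low: payoffs 19, 61, 57 → best response Mid.
Firm B against Mid: payoffs 31, 29, 77 → best response High.
No profile is a mutual best response for all players.

There is no pure-strategy Nash equilibrium.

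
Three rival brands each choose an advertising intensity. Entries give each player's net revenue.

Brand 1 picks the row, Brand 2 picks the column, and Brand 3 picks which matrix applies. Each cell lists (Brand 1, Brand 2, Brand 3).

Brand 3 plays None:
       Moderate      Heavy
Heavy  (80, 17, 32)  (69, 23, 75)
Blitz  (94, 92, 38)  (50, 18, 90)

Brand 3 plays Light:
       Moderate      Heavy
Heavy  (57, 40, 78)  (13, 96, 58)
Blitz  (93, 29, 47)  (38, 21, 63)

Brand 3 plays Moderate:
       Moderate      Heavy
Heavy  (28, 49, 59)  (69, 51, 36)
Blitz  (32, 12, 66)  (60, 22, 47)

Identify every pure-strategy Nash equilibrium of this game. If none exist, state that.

(Heavy, Moderate, None): Brand 1 can switch to Blitz (80 → 94). Not NE.
(Heavy, Moderate, Light): Brand 1 can switch to Blitz (57 → 93). Not NE.
(Heavy, Moderate, Moderate): Brand 1 can switch to Blitz (28 → 32). Not NE.
(Heavy, Heavy, None): Brand 1 gets 69, best alternative 50; Brand 2 gets 23, best alternative 17; Brand 3 gets 75, best alternative 58. No profitable deviation — NE.
(Heavy, Heavy, Light): Brand 1 can switch to Blitz (13 → 38). Not NE.
(Heavy, Heavy, Moderate): Brand 3 can switch to None (36 → 75). Not NE.
(Blitz, Moderate, None): Brand 3 can switch to Light (38 → 47). Not NE.
(Blitz, Moderate, Light): Brand 3 can switch to Moderate (47 → 66). Not NE.
(Blitz, Moderate, Moderate): Brand 2 can switch to Heavy (12 → 22). Not NE.
(The remaining 3 profiles each have a profitable deviation by the same check.)

(Heavy, Heavy, None)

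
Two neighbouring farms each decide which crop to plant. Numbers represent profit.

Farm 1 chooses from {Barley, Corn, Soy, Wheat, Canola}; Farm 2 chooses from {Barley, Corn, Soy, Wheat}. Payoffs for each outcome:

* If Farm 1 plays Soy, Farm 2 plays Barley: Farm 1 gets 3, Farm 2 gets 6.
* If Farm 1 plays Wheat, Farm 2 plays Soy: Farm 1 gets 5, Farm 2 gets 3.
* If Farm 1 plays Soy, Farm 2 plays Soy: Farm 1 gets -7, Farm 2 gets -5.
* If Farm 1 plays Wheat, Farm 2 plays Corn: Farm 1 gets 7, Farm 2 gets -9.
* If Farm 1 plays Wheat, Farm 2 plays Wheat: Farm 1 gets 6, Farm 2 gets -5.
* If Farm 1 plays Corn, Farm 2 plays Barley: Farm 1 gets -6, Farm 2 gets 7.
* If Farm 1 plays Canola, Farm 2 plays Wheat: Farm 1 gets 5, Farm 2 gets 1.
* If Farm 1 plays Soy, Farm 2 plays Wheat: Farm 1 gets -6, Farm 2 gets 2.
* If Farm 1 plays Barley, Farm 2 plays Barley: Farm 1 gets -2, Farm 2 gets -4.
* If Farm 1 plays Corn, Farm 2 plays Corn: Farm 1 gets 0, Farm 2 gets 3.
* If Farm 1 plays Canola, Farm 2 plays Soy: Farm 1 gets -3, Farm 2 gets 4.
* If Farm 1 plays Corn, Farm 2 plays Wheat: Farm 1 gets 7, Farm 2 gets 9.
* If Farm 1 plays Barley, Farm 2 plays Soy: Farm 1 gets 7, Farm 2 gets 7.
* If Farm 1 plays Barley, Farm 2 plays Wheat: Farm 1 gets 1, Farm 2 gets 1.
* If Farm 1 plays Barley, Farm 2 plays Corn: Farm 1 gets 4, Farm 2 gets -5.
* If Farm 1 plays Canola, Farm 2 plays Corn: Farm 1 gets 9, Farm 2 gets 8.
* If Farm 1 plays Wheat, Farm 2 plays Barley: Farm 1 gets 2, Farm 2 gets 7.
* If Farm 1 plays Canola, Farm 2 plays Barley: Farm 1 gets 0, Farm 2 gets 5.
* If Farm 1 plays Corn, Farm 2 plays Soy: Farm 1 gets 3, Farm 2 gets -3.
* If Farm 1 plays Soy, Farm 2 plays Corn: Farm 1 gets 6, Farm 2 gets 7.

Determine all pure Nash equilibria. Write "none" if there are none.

Pure-strategy Nash equilibria: (Barley, Soy); (Corn, Wheat); (Canola, Corn)

Mark each player's best response to every combination of opponents' strategies; a profile where every player is best-responding is a pure Nash equilibrium.
Farm 1 against Barley: payoffs -2, -6, 3, 2, 0 → best response Soy.
Farm 1 against Corn: payoffs 4, 0, 6, 7, 9 → best response Canola.
Farm 1 against Soy: payoffs 7, 3, -7, 5, -3 → best response Barley.
Farm 1 against Wheat: payoffs 1, 7, -6, 6, 5 → best response Corn.
Farm 2 against Barley: payoffs -4, -5, 7, 1 → best response Soy.
Farm 2 against Corn: payoffs 7, 3, -3, 9 → best response Wheat.
Farm 2 against Soy: payoffs 6, 7, -5, 2 → best response Corn.
Farm 2 against Wheat: payoffs 7, -9, 3, -5 → best response Barley.
Farm 2 against Canola: payoffs 5, 8, 4, 1 → best response Corn.
Mutual best responses: (Barley, Soy); (Corn, Wheat); (Canola, Corn).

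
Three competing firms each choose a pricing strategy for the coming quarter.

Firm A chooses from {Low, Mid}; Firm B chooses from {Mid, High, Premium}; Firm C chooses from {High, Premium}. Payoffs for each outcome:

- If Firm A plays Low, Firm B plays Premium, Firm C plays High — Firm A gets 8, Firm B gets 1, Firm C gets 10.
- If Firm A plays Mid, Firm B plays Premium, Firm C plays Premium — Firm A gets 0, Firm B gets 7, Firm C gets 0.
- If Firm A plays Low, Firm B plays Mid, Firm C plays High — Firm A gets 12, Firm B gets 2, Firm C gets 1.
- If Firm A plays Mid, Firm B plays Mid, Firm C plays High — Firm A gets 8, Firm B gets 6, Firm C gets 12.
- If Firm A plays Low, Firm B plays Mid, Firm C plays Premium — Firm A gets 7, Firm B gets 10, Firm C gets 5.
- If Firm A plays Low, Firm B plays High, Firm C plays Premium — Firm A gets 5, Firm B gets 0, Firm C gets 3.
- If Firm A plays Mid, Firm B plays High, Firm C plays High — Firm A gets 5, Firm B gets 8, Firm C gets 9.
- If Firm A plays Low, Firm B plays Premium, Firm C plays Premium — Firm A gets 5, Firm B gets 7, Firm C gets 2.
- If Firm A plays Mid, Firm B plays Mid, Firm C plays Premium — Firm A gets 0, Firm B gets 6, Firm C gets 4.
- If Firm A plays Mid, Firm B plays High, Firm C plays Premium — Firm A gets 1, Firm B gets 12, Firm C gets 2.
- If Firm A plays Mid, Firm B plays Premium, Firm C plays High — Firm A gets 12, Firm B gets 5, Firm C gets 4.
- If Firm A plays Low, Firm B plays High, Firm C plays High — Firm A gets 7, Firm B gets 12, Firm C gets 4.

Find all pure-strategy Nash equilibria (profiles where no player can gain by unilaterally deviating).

Firm A against (Mid, High): payoffs 12, 8 → best response Low.
Firm A against (Mid, Premium): payoffs 7, 0 → best response Low.
Firm A against (High, High): payoffs 7, 5 → best response Low.
Firm A against (High, Premium): payoffs 5, 1 → best response Low.
Firm A against (Premium, High): payoffs 8, 12 → best response Mid.
Firm A against (Premium, Premium): payoffs 5, 0 → best response Low.
Firm B against (Low, High): payoffs 2, 12, 1 → best response High.
Firm B against (Low, Premium): payoffs 10, 0, 7 → best response Mid.
Firm B against (Mid, High): payoffs 6, 8, 5 → best response High.
Firm B against (Mid, Premium): payoffs 6, 12, 7 → best response High.
Firm C against (Low, Mid): payoffs 1, 5 → best response Premium.
Firm C against (Low, High): payoffs 4, 3 → best response High.
Firm C against (Low, Premium): payoffs 10, 2 → best response High.
Firm C against (Mid, Mid): payoffs 12, 4 → best response High.
Firm C against (Mid, High): payoffs 9, 2 → best response High.
Firm C against (Mid, Premium): payoffs 4, 0 → best response High.
Mutual best responses: (Low, Mid, Premium); (Low, High, High).

The pure Nash equilibria are (Low, Mid, Premium); (Low, High, High).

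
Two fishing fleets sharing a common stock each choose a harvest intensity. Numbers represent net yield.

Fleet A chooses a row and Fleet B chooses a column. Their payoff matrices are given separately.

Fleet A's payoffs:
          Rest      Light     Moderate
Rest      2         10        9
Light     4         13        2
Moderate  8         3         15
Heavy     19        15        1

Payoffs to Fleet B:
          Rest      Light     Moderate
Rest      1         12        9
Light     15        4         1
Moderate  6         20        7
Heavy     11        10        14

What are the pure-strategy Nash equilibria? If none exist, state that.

No pure-strategy Nash equilibrium.

Fleet A against Rest: payoffs 2, 4, 8, 19 → best response Heavy.
Fleet A against Light: payoffs 10, 13, 3, 15 → best response Heavy.
Fleet A against Moderate: payoffs 9, 2, 15, 1 → best response Moderate.
Fleet B against Rest: payoffs 1, 12, 9 → best response Light.
Fleet B against Light: payoffs 15, 4, 1 → best response Rest.
Fleet B against Moderate: payoffs 6, 20, 7 → best response Light.
Fleet B against Heavy: payoffs 11, 10, 14 → best response Moderate.
No profile is a mutual best response for all players.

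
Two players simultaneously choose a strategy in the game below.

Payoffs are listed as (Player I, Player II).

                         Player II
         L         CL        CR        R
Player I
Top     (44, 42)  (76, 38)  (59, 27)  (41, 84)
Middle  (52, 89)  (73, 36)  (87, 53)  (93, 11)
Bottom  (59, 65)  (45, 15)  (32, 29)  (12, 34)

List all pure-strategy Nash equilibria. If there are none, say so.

For each strategy profile, look for a profitable unilateral deviation.
(Top, L): Player I can switch to Middle (44 → 52). Not NE.
(Top, CL): Player II can switch to L (38 → 42). Not NE.
(Top, CR): Player I can switch to Middle (59 → 87). Not NE.
(Top, R): Player I can switch to Middle (41 → 93). Not NE.
(Middle, L): Player I can switch to Bottom (52 → 59). Not NE.
(Middle, CL): Player I can switch to Top (73 → 76). Not NE.
(Middle, CR): Player II can switch to L (53 → 89). Not NE.
(Middle, R): Player II can switch to L (11 → 89). Not NE.
(Bottom, L): Player I gets 59, best alternative 52; Player II gets 65, best alternative 34. No profitable deviation — NE.
(Bottom, CL): Player I can switch to Top (45 → 76). Not NE.
(Bottom, CR): Player I can switch to Top (32 → 59). Not NE.
(Bottom, R): Player I can switch to Top (12 → 41). Not NE.

The unique pure-strategy Nash equilibrium is (Bottom, L).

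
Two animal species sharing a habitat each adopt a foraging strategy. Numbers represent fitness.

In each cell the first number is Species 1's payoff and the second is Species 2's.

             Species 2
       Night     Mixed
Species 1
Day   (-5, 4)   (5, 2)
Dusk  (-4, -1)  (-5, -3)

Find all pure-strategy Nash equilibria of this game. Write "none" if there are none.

Check each profile: it is a Nash equilibrium iff no player can strictly gain by switching unilaterally.
(Day, Night): Species 1 can switch to Dusk (-5 → -4). Not NE.
(Day, Mixed): Species 2 can switch to Night (2 → 4). Not NE.
(Dusk, Night): Species 1 gets -4, best alternative -5; Species 2 gets -1, best alternative -3. No profitable deviation — NE.
(Dusk, Mixed): Species 1 can switch to Day (-5 → 5). Not NE.

(Dusk, Night)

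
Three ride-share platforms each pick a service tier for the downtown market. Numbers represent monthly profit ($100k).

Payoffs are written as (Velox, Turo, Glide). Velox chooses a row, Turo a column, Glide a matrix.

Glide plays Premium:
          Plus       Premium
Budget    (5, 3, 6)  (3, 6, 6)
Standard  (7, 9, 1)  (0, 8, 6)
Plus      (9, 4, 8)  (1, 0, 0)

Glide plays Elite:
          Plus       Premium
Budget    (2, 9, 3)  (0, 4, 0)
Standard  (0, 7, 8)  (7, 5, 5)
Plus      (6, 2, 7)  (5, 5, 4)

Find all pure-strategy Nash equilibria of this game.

(Budget, Premium, Premium) and (Plus, Plus, Premium)

(Budget, Plus, Premium): Velox can switch to Standard (5 → 7). Not NE.
(Budget, Plus, Elite): Velox can switch to Plus (2 → 6). Not NE.
(Budget, Premium, Premium): Velox gets 3, best alternative 1; Turo gets 6, best alternative 3; Glide gets 6, best alternative 0. No profitable deviation — NE.
(Budget, Premium, Elite): Velox can switch to Standard (0 → 7). Not NE.
(Standard, Plus, Premium): Velox can switch to Plus (7 → 9). Not NE.
(Standard, Plus, Elite): Velox can switch to Budget (0 → 2). Not NE.
(Standard, Premium, Premium): Velox can switch to Budget (0 → 3). Not NE.
(Plus, Plus, Premium): Velox gets 9, best alternative 7; Turo gets 4, best alternative 0; Glide gets 8, best alternative 7. No profitable deviation — NE.
(The remaining 4 profiles each have a profitable deviation by the same check.)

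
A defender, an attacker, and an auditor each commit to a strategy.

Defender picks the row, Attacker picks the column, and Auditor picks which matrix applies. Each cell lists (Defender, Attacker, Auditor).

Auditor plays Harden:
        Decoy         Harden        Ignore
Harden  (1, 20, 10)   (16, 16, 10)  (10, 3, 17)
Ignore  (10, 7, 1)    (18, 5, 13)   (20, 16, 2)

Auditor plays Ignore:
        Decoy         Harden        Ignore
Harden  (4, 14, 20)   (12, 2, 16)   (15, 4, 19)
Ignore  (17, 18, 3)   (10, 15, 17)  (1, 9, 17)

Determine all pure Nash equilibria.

Mark each player's best response to every combination of opponents' strategies; a profile where every player is best-responding is a pure Nash equilibrium.
Defender against (Decoy, Harden): payoffs 1, 10 → best response Ignore.
Defender against (Decoy, Ignore): payoffs 4, 17 → best response Ignore.
Defender against (Harden, Harden): payoffs 16, 18 → best response Ignore.
Defender against (Harden, Ignore): payoffs 12, 10 → best response Harden.
Defender against (Ignore, Harden): payoffs 10, 20 → best response Ignore.
Defender against (Ignore, Ignore): payoffs 15, 1 → best response Harden.
Attacker against (Harden, Harden): payoffs 20, 16, 3 → best response Decoy.
Attacker against (Harden, Ignore): payoffs 14, 2, 4 → best response Decoy.
Attacker against (Ignore, Harden): payoffs 7, 5, 16 → best response Ignore.
Attacker against (Ignore, Ignore): payoffs 18, 15, 9 → best response Decoy.
Auditor against (Harden, Decoy): payoffs 10, 20 → best response Ignore.
Auditor against (Harden, Harden): payoffs 10, 16 → best response Ignore.
Auditor against (Harden, Ignore): payoffs 17, 19 → best response Ignore.
Auditor against (Ignore, Decoy): payoffs 1, 3 → best response Ignore.
Auditor against (Ignore, Harden): payoffs 13, 17 → best response Ignore.
Auditor against (Ignore, Ignore): payoffs 2, 17 → best response Ignore.
Mutual best responses: (Ignore, Decoy, Ignore).

(Ignore, Decoy, Ignore)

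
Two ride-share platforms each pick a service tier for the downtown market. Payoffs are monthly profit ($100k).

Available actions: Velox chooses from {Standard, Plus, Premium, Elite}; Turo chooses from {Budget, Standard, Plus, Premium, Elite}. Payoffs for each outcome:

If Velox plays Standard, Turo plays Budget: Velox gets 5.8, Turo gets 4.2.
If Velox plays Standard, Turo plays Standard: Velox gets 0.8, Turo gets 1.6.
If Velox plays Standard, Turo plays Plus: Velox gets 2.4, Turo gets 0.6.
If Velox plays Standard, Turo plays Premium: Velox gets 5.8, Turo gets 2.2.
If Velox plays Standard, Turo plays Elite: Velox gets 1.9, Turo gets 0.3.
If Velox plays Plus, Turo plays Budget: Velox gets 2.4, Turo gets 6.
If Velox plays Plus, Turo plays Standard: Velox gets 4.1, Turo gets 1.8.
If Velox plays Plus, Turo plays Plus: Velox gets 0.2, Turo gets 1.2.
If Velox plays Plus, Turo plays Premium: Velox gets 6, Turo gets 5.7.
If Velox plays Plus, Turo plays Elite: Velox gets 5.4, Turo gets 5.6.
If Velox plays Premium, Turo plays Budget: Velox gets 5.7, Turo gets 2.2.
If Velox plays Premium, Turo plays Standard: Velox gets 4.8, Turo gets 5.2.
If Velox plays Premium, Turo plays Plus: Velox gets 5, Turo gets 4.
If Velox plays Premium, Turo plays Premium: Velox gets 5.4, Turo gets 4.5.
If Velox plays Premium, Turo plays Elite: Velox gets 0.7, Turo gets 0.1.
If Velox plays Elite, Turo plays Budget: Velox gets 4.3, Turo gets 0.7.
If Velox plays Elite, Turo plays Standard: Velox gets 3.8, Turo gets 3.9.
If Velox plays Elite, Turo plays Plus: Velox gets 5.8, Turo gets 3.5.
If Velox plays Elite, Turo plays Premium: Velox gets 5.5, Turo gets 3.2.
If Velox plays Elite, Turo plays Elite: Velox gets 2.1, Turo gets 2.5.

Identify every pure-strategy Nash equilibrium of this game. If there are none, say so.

The pure Nash equilibria are (Standard, Budget), (Premium, Standard).

Velox against Budget: payoffs 5.8, 2.4, 5.7, 4.3 → best response Standard.
Velox against Standard: payoffs 0.8, 4.1, 4.8, 3.8 → best response Premium.
Velox against Plus: payoffs 2.4, 0.2, 5, 5.8 → best response Elite.
Velox against Premium: payoffs 5.8, 6, 5.4, 5.5 → best response Plus.
Velox against Elite: payoffs 1.9, 5.4, 0.7, 2.1 → best response Plus.
Turo against Standard: payoffs 4.2, 1.6, 0.6, 2.2, 0.3 → best response Budget.
Turo against Plus: payoffs 6, 1.8, 1.2, 5.7, 5.6 → best response Budget.
Turo against Premium: payoffs 2.2, 5.2, 4, 4.5, 0.1 → best response Standard.
Turo against Elite: payoffs 0.7, 3.9, 3.5, 3.2, 2.5 → best response Standard.
Mutual best responses: (Standard, Budget); (Premium, Standard).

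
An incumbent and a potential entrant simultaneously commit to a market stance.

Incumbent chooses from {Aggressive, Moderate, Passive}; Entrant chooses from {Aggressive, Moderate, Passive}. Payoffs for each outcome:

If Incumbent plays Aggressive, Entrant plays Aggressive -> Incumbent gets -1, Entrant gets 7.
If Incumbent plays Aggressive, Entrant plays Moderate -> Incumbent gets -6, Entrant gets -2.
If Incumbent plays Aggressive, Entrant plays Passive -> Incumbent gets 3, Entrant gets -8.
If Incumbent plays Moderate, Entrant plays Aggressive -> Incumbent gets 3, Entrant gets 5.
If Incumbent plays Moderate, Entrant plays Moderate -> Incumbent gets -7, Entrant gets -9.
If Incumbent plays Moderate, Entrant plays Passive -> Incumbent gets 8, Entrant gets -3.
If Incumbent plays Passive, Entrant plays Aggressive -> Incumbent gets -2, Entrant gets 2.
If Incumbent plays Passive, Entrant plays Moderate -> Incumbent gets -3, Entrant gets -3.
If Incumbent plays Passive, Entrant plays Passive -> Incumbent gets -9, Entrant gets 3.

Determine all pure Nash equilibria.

The unique pure-strategy Nash equilibrium is (Moderate, Aggressive).

(Aggressive, Aggressive): Incumbent can switch to Moderate (-1 → 3). Not NE.
(Aggressive, Moderate): Incumbent can switch to Passive (-6 → -3). Not NE.
(Aggressive, Passive): Incumbent can switch to Moderate (3 → 8). Not NE.
(Moderate, Aggressive): Incumbent gets 3, best alternative -1; Entrant gets 5, best alternative -3. No profitable deviation — NE.
(Moderate, Moderate): Incumbent can switch to Aggressive (-7 → -6). Not NE.
(Moderate, Passive): Entrant can switch to Aggressive (-3 → 5). Not NE.
(Passive, Aggressive): Incumbent can switch to Aggressive (-2 → -1). Not NE.
(Passive, Moderate): Entrant can switch to Aggressive (-3 → 2). Not NE.
(Passive, Passive): Incumbent can switch to Aggressive (-9 → 3). Not NE.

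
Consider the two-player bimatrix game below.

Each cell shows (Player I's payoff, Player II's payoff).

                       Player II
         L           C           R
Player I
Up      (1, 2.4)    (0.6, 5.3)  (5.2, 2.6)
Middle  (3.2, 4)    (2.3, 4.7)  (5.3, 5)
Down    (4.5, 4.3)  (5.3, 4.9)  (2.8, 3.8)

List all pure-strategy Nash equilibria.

(Middle, R), (Down, C)

For each player, find the best response to each opponent profile; mutual best responses are the pure NE.
Player I against L: payoffs 1, 3.2, 4.5 → best response Down.
Player I against C: payoffs 0.6, 2.3, 5.3 → best response Down.
Player I against R: payoffs 5.2, 5.3, 2.8 → best response Middle.
Player II against Up: payoffs 2.4, 5.3, 2.6 → best response C.
Player II against Middle: payoffs 4, 4.7, 5 → best response R.
Player II against Down: payoffs 4.3, 4.9, 3.8 → best response C.
Mutual best responses: (Middle, R); (Down, C).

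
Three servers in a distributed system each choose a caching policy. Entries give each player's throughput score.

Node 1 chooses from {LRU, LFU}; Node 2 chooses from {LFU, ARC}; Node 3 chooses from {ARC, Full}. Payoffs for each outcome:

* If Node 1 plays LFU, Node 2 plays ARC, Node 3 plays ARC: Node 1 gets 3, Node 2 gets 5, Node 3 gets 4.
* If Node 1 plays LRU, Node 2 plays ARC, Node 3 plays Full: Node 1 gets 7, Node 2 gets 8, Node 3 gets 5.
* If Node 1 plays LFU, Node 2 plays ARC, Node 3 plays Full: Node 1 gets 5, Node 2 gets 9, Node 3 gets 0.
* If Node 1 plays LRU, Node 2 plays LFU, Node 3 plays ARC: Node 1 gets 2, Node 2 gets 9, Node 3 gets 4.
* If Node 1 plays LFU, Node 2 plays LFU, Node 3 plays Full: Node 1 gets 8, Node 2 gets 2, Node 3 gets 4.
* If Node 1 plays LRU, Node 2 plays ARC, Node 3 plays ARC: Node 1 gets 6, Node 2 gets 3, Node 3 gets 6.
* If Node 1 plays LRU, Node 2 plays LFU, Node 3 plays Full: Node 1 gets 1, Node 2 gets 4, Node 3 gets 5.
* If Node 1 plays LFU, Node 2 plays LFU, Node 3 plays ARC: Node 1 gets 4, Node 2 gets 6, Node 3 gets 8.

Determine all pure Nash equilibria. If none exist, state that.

(LFU, LFU, ARC)

Node 1 against (LFU, ARC): payoffs 2, 4 → best response LFU.
Node 1 against (LFU, Full): payoffs 1, 8 → best response LFU.
Node 1 against (ARC, ARC): payoffs 6, 3 → best response LRU.
Node 1 against (ARC, Full): payoffs 7, 5 → best response LRU.
Node 2 against (LRU, ARC): payoffs 9, 3 → best response LFU.
Node 2 against (LRU, Full): payoffs 4, 8 → best response ARC.
Node 2 against (LFU, ARC): payoffs 6, 5 → best response LFU.
Node 2 against (LFU, Full): payoffs 2, 9 → best response ARC.
Node 3 against (LRU, LFU): payoffs 4, 5 → best response Full.
Node 3 against (LRU, ARC): payoffs 6, 5 → best response ARC.
Node 3 against (LFU, LFU): payoffs 8, 4 → best response ARC.
Node 3 against (LFU, ARC): payoffs 4, 0 → best response ARC.
Mutual best responses: (LFU, LFU, ARC).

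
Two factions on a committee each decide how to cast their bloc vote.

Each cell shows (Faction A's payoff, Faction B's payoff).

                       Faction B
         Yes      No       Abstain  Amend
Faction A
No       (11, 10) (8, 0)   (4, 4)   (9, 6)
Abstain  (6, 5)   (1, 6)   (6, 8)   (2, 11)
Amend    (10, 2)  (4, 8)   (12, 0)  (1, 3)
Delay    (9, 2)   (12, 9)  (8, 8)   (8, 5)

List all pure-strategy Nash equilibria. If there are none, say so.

The pure Nash equilibria are (No, Yes); (Delay, No).

Faction A against Yes: payoffs 11, 6, 10, 9 → best response No.
Faction A against No: payoffs 8, 1, 4, 12 → best response Delay.
Faction A against Abstain: payoffs 4, 6, 12, 8 → best response Amend.
Faction A against Amend: payoffs 9, 2, 1, 8 → best response No.
Faction B against No: payoffs 10, 0, 4, 6 → best response Yes.
Faction B against Abstain: payoffs 5, 6, 8, 11 → best response Amend.
Faction B against Amend: payoffs 2, 8, 0, 3 → best response No.
Faction B against Delay: payoffs 2, 9, 8, 5 → best response No.
Mutual best responses: (No, Yes); (Delay, No).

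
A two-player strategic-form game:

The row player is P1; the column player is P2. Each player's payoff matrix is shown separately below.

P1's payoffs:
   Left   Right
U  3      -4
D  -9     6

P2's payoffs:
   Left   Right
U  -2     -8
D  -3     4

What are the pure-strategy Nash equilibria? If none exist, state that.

(U, Left); (D, Right)

For each player, find the best response to each opponent profile; mutual best responses are the pure NE.
P1 against Left: payoffs 3, -9 → best response U.
P1 against Right: payoffs -4, 6 → best response D.
P2 against U: payoffs -2, -8 → best response Left.
P2 against D: payoffs -3, 4 → best response Right.
Mutual best responses: (U, Left); (D, Right).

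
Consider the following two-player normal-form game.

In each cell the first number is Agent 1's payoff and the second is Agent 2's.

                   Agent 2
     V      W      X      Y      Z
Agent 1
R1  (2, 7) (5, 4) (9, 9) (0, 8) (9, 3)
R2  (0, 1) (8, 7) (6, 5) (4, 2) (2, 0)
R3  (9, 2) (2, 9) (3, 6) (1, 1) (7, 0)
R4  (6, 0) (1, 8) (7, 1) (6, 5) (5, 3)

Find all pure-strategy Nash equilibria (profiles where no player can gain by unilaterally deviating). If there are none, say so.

Agent 1 against V: payoffs 2, 0, 9, 6 → best response R3.
Agent 1 against W: payoffs 5, 8, 2, 1 → best response R2.
Agent 1 against X: payoffs 9, 6, 3, 7 → best response R1.
Agent 1 against Y: payoffs 0, 4, 1, 6 → best response R4.
Agent 1 against Z: payoffs 9, 2, 7, 5 → best response R1.
Agent 2 against R1: payoffs 7, 4, 9, 8, 3 → best response X.
Agent 2 against R2: payoffs 1, 7, 5, 2, 0 → best response W.
Agent 2 against R3: payoffs 2, 9, 6, 1, 0 → best response W.
Agent 2 against R4: payoffs 0, 8, 1, 5, 3 → best response W.
Mutual best responses: (R1, X); (R2, W).

(R1, X) and (R2, W)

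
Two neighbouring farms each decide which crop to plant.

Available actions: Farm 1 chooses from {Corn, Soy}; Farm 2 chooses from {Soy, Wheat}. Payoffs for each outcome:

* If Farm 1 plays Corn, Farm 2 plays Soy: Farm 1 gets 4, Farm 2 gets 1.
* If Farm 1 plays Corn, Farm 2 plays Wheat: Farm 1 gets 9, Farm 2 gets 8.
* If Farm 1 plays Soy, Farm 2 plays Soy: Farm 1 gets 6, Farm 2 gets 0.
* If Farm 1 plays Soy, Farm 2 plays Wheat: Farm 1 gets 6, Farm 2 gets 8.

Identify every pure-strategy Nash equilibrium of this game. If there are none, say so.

Pure NE: (Corn, Wheat)

Farm 1 against Soy: payoffs 4, 6 → best response Soy.
Farm 1 against Wheat: payoffs 9, 6 → best response Corn.
Farm 2 against Corn: payoffs 1, 8 → best response Wheat.
Farm 2 against Soy: payoffs 0, 8 → best response Wheat.
Mutual best responses: (Corn, Wheat).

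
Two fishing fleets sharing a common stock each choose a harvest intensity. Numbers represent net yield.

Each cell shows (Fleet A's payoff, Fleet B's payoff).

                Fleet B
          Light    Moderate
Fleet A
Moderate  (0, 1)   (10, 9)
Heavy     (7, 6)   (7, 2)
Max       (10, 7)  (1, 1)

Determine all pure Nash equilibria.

Fleet A against Light: payoffs 0, 7, 10 → best response Max.
Fleet A against Moderate: payoffs 10, 7, 1 → best response Moderate.
Fleet B against Moderate: payoffs 1, 9 → best response Moderate.
Fleet B against Heavy: payoffs 6, 2 → best response Light.
Fleet B against Max: payoffs 7, 1 → best response Light.
Mutual best responses: (Moderate, Moderate); (Max, Light).

The pure Nash equilibria are (Moderate, Moderate), (Max, Light).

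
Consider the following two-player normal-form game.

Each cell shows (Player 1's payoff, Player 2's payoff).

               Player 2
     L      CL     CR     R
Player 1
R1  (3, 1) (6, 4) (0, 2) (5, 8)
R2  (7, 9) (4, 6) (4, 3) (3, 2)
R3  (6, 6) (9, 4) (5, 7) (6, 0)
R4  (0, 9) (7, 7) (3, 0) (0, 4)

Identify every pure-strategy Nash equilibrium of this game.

The pure Nash equilibria are (R2, L), (R3, CR).

Player 1 against L: payoffs 3, 7, 6, 0 → best response R2.
Player 1 against CL: payoffs 6, 4, 9, 7 → best response R3.
Player 1 against CR: payoffs 0, 4, 5, 3 → best response R3.
Player 1 against R: payoffs 5, 3, 6, 0 → best response R3.
Player 2 against R1: payoffs 1, 4, 2, 8 → best response R.
Player 2 against R2: payoffs 9, 6, 3, 2 → best response L.
Player 2 against R3: payoffs 6, 4, 7, 0 → best response CR.
Player 2 against R4: payoffs 9, 7, 0, 4 → best response L.
Mutual best responses: (R2, L); (R3, CR).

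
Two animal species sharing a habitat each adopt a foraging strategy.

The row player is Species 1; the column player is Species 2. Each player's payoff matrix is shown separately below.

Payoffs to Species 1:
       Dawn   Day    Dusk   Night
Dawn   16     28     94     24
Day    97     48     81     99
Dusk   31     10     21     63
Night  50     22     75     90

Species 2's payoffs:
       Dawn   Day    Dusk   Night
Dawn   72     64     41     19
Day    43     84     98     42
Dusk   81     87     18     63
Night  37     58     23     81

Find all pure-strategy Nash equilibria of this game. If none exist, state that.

There is no pure-strategy Nash equilibrium.

Species 1 against Dawn: payoffs 16, 97, 31, 50 → best response Day.
Species 1 against Day: payoffs 28, 48, 10, 22 → best response Day.
Species 1 against Dusk: payoffs 94, 81, 21, 75 → best response Dawn.
Species 1 against Night: payoffs 24, 99, 63, 90 → best response Day.
Species 2 against Dawn: payoffs 72, 64, 41, 19 → best response Dawn.
Species 2 against Day: payoffs 43, 84, 98, 42 → best response Dusk.
Species 2 against Dusk: payoffs 81, 87, 18, 63 → best response Day.
Species 2 against Night: payoffs 37, 58, 23, 81 → best response Night.
No profile is a mutual best response for all players.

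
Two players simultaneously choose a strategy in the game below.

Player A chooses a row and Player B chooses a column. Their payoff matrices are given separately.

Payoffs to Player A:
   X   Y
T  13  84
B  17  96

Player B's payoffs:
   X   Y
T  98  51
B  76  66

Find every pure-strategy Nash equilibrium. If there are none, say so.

(T, X): Player A can switch to B (13 → 17). Not NE.
(T, Y): Player A can switch to B (84 → 96). Not NE.
(B, X): Player A gets 17, best alternative 13; Player B gets 76, best alternative 66. No profitable deviation — NE.
(B, Y): Player B can switch to X (66 → 76). Not NE.

The unique pure-strategy Nash equilibrium is (B, X).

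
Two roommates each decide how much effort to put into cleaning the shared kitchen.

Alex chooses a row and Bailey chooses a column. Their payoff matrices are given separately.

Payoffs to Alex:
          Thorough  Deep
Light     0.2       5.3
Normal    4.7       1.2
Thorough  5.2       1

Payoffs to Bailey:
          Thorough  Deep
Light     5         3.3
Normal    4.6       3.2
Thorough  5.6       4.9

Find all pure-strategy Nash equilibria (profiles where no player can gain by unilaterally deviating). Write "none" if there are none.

(Light, Thorough): Alex can switch to Normal (0.2 → 4.7). Not NE.
(Light, Deep): Bailey can switch to Thorough (3.3 → 5). Not NE.
(Normal, Thorough): Alex can switch to Thorough (4.7 → 5.2). Not NE.
(Normal, Deep): Alex can switch to Light (1.2 → 5.3). Not NE.
(Thorough, Thorough): Alex gets 5.2, best alternative 4.7; Bailey gets 5.6, best alternative 4.9. No profitable deviation — NE.
(Thorough, Deep): Alex can switch to Light (1 → 5.3). Not NE.

The unique pure-strategy Nash equilibrium is (Thorough, Thorough).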